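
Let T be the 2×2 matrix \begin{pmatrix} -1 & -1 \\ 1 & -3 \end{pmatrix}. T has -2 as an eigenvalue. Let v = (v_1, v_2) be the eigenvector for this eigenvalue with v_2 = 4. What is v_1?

4

T + 2I = [[1, -1], [1, -1]].
Solving (T + 2I)v = 0 gives the eigenspace spanned by (4, 4).
With v_2 = 4, v = (4, 4), so v_1 = 4.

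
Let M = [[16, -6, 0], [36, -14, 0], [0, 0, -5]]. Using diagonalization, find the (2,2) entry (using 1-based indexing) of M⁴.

Characteristic polynomial: μ^3 + 3μ^2 - 18μ - 40 = (μ - 4)(μ + 2)(μ + 5), so the eigenvalues are -5, -2, 4.
μ=4: eigenvector (1, 2, 0).
μ=-5: eigenvector (0, 0, 1).
μ=-2: eigenvector (1, 3, 0).
P = [[1, 0, 1], [2, 0, 3], [0, 1, 0]], D = diag(4, -5, -2), P⁻¹ = [[3, -1, 0], [0, 0, 1], [-2, 1, 0]].
M⁴ = P·diag(256, 625, 16)·P⁻¹ = [[736, -240, 0], [1440, -464, 0], [0, 0, 625]].
The requested entry is -464.

-464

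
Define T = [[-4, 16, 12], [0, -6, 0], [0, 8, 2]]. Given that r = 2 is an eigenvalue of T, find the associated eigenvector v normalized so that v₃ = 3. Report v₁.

6

T − 2I = [[-6, 16, 12], [0, -8, 0], [0, 8, 0]].
Solving (T − 2I)v = 0 gives the eigenspace spanned by (6, 0, 3).
With v₃ = 3, v = (6, 0, 3), so v₁ = 6.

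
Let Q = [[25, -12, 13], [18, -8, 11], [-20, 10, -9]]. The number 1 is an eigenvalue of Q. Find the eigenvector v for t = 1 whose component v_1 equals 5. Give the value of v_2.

10

Q − 1I = [[24, -12, 13], [18, -9, 11], [-20, 10, -10]].
Solving (Q − 1I)v = 0 gives the eigenspace spanned by (5, 10, 0).
With v_1 = 5, v = (5, 10, 0), so v_2 = 10.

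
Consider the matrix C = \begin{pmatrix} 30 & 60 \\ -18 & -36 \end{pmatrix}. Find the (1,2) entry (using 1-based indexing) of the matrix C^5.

Characteristic polynomial: s^2 + 6s = s(s + 6), so the eigenvalues are -6, 0.
s=-6: eigenvector (-5, 3).
s=0: eigenvector (-2, 1).
P = [[-5, -2], [3, 1]], D = diag(-6, 0), P⁻¹ = [[1, 2], [-3, -5]].
C⁵ = P·diag(-7776, 0)·P⁻¹ = [[38880, 77760], [-23328, -46656]].
The requested entry is 77760.

77760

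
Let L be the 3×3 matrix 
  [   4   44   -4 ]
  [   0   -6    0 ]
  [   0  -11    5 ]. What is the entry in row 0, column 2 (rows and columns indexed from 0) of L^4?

Characteristic polynomial: t^3 - 3t^2 - 34t + 120 = (t - 5)(t - 4)(t + 6), so the eigenvalues are -6, 4, 5.
t=4: eigenvector (1, 0, 0).
t=5: eigenvector (4, 0, -1).
t=-6: eigenvector (-4, 1, 1).
P = [[1, 4, -4], [0, 0, 1], [0, -1, 1]], D = diag(4, 5, -6), P⁻¹ = [[1, 0, 4], [0, 1, -1], [0, 1, 0]].
L⁴ = P·diag(256, 625, 1296)·P⁻¹ = [[256, -2684, -1476], [0, 1296, 0], [0, 671, 625]].
The requested entry is -1476.

-1476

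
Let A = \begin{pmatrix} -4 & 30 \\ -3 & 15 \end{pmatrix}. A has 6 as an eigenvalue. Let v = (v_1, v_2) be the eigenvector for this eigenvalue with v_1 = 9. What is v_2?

A − 6I = [[-10, 30], [-3, 9]].
Solving (A − 6I)v = 0 gives the eigenspace spanned by (9, 3).
With v_1 = 9, v = (9, 3), so v_2 = 3.

3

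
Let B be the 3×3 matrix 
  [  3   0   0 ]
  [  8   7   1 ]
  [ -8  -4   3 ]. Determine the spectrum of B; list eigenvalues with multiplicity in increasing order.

Characteristic polynomial: p(λ) = λ^3 - 13λ^2 + 55λ - 75 = (λ - 5)^2(λ - 3).
Roots (with multiplicity): 3, 5, 5.

3, 5, 5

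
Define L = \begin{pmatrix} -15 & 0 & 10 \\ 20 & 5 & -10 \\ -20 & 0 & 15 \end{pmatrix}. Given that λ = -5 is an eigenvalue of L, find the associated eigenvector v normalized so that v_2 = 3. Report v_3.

L + 5I = [[-10, 0, 10], [20, 10, -10], [-20, 0, 20]].
Solving (L + 5I)v = 0 gives the eigenspace spanned by (-3, 3, -3).
With v_2 = 3, v = (-3, 3, -3), so v_3 = -3.

-3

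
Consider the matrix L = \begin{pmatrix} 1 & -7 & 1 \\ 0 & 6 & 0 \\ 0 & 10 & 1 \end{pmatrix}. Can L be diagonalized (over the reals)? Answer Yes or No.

Characteristic polynomial: p(λ) = λ^3 - 8λ^2 + 13λ - 6 = (λ - 6)(λ - 1)^2.
λ = 1 has algebraic multiplicity 2; rank(L − 1I) = 2, so geometric multiplicity = 1.
Geometric multiplicity < algebraic multiplicity, so L is not diagonalizable.

No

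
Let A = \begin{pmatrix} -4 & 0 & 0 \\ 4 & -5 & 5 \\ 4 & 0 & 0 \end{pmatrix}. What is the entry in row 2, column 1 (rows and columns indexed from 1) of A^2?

-16

Characteristic polynomial: t^3 + 9t^2 + 20t = t(t + 4)(t + 5), so the eigenvalues are -5, -4, 0.
t=-4: eigenvector (1, -1, -1).
t=-5: eigenvector (0, 1, 0).
t=0: eigenvector (0, 1, 1).
P = [[1, 0, 0], [-1, 1, 1], [-1, 0, 1]], D = diag(-4, -5, 0), P⁻¹ = [[1, 0, 0], [0, 1, -1], [1, 0, 1]].
A² = P·diag(16, 25, 0)·P⁻¹ = [[16, 0, 0], [-16, 25, -25], [-16, 0, 0]].
The requested entry is -16.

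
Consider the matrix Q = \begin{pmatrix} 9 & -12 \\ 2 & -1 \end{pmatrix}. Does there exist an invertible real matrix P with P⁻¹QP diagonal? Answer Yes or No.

Yes

Characteristic polynomial: p(r) = r^2 - 8r + 15 = (r - 5)(r - 3).
All 2 eigenvalues are distinct, so Q is diagonalizable.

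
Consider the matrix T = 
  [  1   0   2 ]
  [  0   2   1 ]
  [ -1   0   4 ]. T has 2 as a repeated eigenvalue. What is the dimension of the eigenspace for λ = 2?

1

T − 2I = [[-1, 0, 2], [0, 0, 1], [-1, 0, 2]].
This matrix has rank 2, so its null space has dimension 3 − 2 = 1.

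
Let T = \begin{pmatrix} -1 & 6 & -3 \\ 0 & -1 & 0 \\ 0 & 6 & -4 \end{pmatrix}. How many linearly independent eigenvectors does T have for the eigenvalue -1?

2

T + 1I = [[0, 6, -3], [0, 0, 0], [0, 6, -3]].
This matrix has rank 1, so its null space has dimension 3 − 1 = 2.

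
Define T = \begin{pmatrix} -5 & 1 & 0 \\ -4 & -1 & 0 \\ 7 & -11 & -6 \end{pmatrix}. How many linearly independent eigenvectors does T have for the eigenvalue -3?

1

T + 3I = [[-2, 1, 0], [-4, 2, 0], [7, -11, -3]].
This matrix has rank 2, so its null space has dimension 3 − 2 = 1.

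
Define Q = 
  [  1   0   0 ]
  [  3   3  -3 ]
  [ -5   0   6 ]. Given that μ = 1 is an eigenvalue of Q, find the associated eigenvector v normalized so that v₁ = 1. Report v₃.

Q − 1I = [[0, 0, 0], [3, 2, -3], [-5, 0, 5]].
Solving (Q − 1I)v = 0 gives the eigenspace spanned by (1, 0, 1).
With v₁ = 1, v = (1, 0, 1), so v₃ = 1.

1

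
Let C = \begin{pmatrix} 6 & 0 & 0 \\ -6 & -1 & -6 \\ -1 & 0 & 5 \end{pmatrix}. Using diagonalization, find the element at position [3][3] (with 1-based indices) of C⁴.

Characteristic polynomial: s^3 - 10s^2 + 19s + 30 = (s - 6)(s - 5)(s + 1), so the eigenvalues are -1, 5, 6.
s=6: eigenvector (1, 0, -1).
s=-1: eigenvector (0, 1, 0).
s=5: eigenvector (0, -1, 1).
P = [[1, 0, 0], [0, 1, -1], [-1, 0, 1]], D = diag(6, -1, 5), P⁻¹ = [[1, 0, 0], [1, 1, 1], [1, 0, 1]].
C⁴ = P·diag(1296, 1, 625)·P⁻¹ = [[1296, 0, 0], [-624, 1, -624], [-671, 0, 625]].
The requested entry is 625.

625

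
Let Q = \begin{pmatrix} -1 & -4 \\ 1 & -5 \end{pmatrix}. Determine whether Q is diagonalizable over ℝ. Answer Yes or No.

Characteristic polynomial: p(λ) = λ^2 + 6λ + 9 = (λ + 3)^2.
λ = -3 has algebraic multiplicity 2; rank(Q + 3I) = 1, so geometric multiplicity = 1.
Geometric multiplicity < algebraic multiplicity, so Q is not diagonalizable.

No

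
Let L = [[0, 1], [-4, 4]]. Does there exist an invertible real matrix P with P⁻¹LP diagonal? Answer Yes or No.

No

Characteristic polynomial: p(μ) = μ^2 - 4μ + 4 = (μ - 2)^2.
μ = 2 has algebraic multiplicity 2; rank(L − 2I) = 1, so geometric multiplicity = 1.
Geometric multiplicity < algebraic multiplicity, so L is not diagonalizable.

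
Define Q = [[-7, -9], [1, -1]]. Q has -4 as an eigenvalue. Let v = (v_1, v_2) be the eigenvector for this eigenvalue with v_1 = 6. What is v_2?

-2

Q + 4I = [[-3, -9], [1, 3]].
Solving (Q + 4I)v = 0 gives the eigenspace spanned by (6, -2).
With v_1 = 6, v = (6, -2), so v_2 = -2.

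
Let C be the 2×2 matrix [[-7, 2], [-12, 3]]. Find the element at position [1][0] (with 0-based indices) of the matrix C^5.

-1452

Characteristic polynomial: s^2 + 4s + 3 = (s + 1)(s + 3), so the eigenvalues are -3, -1.
s=-1: eigenvector (1, 3).
s=-3: eigenvector (1, 2).
P = [[1, 1], [3, 2]], D = diag(-1, -3), P⁻¹ = [[-2, 1], [3, -1]].
C⁵ = P·diag(-1, -243)·P⁻¹ = [[-727, 242], [-1452, 483]].
The requested entry is -1452.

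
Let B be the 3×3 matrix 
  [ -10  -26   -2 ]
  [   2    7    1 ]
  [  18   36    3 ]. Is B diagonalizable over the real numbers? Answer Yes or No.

Characteristic polynomial: p(λ) = λ^3 - 27λ + 54 = (λ - 3)^2(λ + 6).
λ = 3 has algebraic multiplicity 2; rank(B − 3I) = 2, so geometric multiplicity = 1.
Geometric multiplicity < algebraic multiplicity, so B is not diagonalizable.

No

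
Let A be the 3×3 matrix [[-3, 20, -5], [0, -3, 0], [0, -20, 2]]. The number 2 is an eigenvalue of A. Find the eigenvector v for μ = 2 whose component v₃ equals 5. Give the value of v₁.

-5

A − 2I = [[-5, 20, -5], [0, -5, 0], [0, -20, 0]].
Solving (A − 2I)v = 0 gives the eigenspace spanned by (-5, 0, 5).
With v₃ = 5, v = (-5, 0, 5), so v₁ = -5.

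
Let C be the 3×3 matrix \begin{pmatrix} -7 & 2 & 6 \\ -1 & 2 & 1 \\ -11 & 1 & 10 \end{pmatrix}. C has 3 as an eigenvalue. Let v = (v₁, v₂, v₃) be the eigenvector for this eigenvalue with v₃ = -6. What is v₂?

C − 3I = [[-10, 2, 6], [-1, -1, 1], [-11, 1, 7]].
Solving (C − 3I)v = 0 gives the eigenspace spanned by (-4, -2, -6).
With v₃ = -6, v = (-4, -2, -6), so v₂ = -2.

-2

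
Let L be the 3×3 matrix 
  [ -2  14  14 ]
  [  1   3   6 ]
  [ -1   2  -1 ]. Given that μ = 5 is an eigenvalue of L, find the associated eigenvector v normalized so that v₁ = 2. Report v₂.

L − 5I = [[-7, 14, 14], [1, -2, 6], [-1, 2, -6]].
Solving (L − 5I)v = 0 gives the eigenspace spanned by (2, 1, 0).
With v₁ = 2, v = (2, 1, 0), so v₂ = 1.

1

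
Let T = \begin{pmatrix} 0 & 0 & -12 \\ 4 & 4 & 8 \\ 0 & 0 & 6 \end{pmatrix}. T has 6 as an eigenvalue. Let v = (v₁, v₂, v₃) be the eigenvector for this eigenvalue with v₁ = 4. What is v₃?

T − 6I = [[-6, 0, -12], [4, -2, 8], [0, 0, 0]].
Solving (T − 6I)v = 0 gives the eigenspace spanned by (4, 0, -2).
With v₁ = 4, v = (4, 0, -2), so v₃ = -2.

-2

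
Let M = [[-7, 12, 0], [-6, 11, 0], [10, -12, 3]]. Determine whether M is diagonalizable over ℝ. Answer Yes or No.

Characteristic polynomial: p(t) = t^3 - 7t^2 + 7t + 15 = (t - 5)(t - 3)(t + 1).
All 3 eigenvalues are distinct, so M is diagonalizable.

Yes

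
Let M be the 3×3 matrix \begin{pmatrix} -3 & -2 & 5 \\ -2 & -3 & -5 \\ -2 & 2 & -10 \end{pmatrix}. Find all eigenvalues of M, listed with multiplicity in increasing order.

Characteristic polynomial: p(r) = r^3 + 16r^2 + 85r + 150 = (r + 5)^2(r + 6).
Roots (with multiplicity): -6, -5, -5.

-6, -5, -5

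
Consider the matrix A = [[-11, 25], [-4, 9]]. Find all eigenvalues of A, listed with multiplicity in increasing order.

Characteristic polynomial: p(s) = s^2 + 2s + 1 = (s + 1)^2.
Roots (with multiplicity): -1, -1.

-1, -1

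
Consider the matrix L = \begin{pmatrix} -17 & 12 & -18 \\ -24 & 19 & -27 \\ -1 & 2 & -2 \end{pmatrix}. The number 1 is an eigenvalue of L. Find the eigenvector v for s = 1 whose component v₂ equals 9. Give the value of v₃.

6

L − 1I = [[-18, 12, -18], [-24, 18, -27], [-1, 2, -3]].
Solving (L − 1I)v = 0 gives the eigenspace spanned by (0, 9, 6).
With v₂ = 9, v = (0, 9, 6), so v₃ = 6.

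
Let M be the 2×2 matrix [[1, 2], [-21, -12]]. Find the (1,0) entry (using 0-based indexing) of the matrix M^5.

-97671

Characteristic polynomial: s^2 + 11s + 30 = (s + 5)(s + 6), so the eigenvalues are -6, -5.
s=-6: eigenvector (-2, 7).
s=-5: eigenvector (1, -3).
P = [[-2, 1], [7, -3]], D = diag(-6, -5), P⁻¹ = [[3, 1], [7, 2]].
M⁵ = P·diag(-7776, -3125)·P⁻¹ = [[24781, 9302], [-97671, -35682]].
The requested entry is -97671.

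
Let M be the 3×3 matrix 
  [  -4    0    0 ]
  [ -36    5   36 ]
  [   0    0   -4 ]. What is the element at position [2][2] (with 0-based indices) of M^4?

256

Characteristic polynomial: r^3 + 3r^2 - 24r - 80 = (r - 5)(r + 4)^2, so the eigenvalues are -4, -4, 5.
r=-4: eigenvector (1, 0, 1).
r=5: eigenvector (0, 1, 0).
r=-4: eigenvector (2, -4, 3).
P = [[1, 0, 2], [0, 1, -4], [1, 0, 3]], D = diag(-4, 5, -4), P⁻¹ = [[3, 0, -2], [-4, 1, 4], [-1, 0, 1]].
M⁴ = P·diag(256, 625, 256)·P⁻¹ = [[256, 0, 0], [-1476, 625, 1476], [0, 0, 256]].
The requested entry is 256.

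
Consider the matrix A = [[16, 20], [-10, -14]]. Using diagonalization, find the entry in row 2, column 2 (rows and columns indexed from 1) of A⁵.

-9824

Characteristic polynomial: μ^2 - 2μ - 24 = (μ - 6)(μ + 4), so the eigenvalues are -4, 6.
μ=-4: eigenvector (1, -1).
μ=6: eigenvector (2, -1).
P = [[1, 2], [-1, -1]], D = diag(-4, 6), P⁻¹ = [[-1, -2], [1, 1]].
A⁵ = P·diag(-1024, 7776)·P⁻¹ = [[16576, 17600], [-8800, -9824]].
The requested entry is -9824.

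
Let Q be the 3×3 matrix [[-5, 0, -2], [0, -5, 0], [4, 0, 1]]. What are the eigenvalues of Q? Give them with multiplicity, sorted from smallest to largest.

-5, -3, -1

Characteristic polynomial: p(s) = s^3 + 9s^2 + 23s + 15 = (s + 1)(s + 3)(s + 5).
Roots (with multiplicity): -5, -3, -1.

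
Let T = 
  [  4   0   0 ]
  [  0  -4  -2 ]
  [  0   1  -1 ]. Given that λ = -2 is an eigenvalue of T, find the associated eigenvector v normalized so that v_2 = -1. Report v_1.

T + 2I = [[6, 0, 0], [0, -2, -2], [0, 1, 1]].
Solving (T + 2I)v = 0 gives the eigenspace spanned by (0, -1, 1).
With v_2 = -1, v = (0, -1, 1), so v_1 = 0.

0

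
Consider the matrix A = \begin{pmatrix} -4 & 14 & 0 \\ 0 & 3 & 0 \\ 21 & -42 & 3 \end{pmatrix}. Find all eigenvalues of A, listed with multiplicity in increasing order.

Characteristic polynomial: p(t) = t^3 - 2t^2 - 15t + 36 = (t - 3)^2(t + 4).
Roots (with multiplicity): -4, 3, 3.

-4, 3, 3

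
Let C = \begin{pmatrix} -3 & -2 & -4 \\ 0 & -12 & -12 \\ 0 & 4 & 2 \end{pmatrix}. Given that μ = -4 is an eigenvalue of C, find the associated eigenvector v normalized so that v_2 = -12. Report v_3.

8

C + 4I = [[1, -2, -4], [0, -8, -12], [0, 4, 6]].
Solving (C + 4I)v = 0 gives the eigenspace spanned by (8, -12, 8).
With v_2 = -12, v = (8, -12, 8), so v_3 = 8.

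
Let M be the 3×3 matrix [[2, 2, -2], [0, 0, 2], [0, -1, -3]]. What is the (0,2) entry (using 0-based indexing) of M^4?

Characteristic polynomial: μ^3 + μ^2 - 4μ - 4 = (μ - 2)(μ + 1)(μ + 2), so the eigenvalues are -2, -1, 2.
μ=-2: eigenvector (-1, 1, -1).
μ=2: eigenvector (1, 0, 0).
μ=-1: eigenvector (-2, 2, -1).
P = [[-1, 1, -2], [1, 0, 2], [-1, 0, -1]], D = diag(-2, 2, -1), P⁻¹ = [[0, -1, -2], [1, 1, 0], [0, 1, 1]].
M⁴ = P·diag(16, 16, 1)·P⁻¹ = [[16, 30, 30], [0, -14, -30], [0, 15, 31]].
The requested entry is 30.

30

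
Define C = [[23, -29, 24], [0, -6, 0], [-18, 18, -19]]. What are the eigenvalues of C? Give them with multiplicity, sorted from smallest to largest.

-6, -1, 5

Characteristic polynomial: p(μ) = μ^3 + 2μ^2 - 29μ - 30 = (μ - 5)(μ + 1)(μ + 6).
Roots (with multiplicity): -6, -1, 5.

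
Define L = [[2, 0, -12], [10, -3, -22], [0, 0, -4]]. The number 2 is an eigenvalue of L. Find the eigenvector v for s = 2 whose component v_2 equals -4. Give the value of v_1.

-2

L − 2I = [[0, 0, -12], [10, -5, -22], [0, 0, -6]].
Solving (L − 2I)v = 0 gives the eigenspace spanned by (-2, -4, 0).
With v_2 = -4, v = (-2, -4, 0), so v_1 = -2.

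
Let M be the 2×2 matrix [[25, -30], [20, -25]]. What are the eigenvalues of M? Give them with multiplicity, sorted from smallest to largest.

Characteristic polynomial: p(t) = t^2 - 25 = (t - 5)(t + 5).
Roots (with multiplicity): -5, 5.

-5, 5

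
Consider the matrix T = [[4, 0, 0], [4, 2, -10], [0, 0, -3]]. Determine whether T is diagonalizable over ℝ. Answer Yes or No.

Characteristic polynomial: p(r) = r^3 - 3r^2 - 10r + 24 = (r - 4)(r - 2)(r + 3).
All 3 eigenvalues are distinct, so T is diagonalizable.

Yes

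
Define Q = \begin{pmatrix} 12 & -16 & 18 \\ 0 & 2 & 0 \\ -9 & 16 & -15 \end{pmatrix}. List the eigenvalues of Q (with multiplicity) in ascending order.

-6, 2, 3

Characteristic polynomial: p(t) = t^3 + t^2 - 24t + 36 = (t - 3)(t - 2)(t + 6).
Roots (with multiplicity): -6, 2, 3.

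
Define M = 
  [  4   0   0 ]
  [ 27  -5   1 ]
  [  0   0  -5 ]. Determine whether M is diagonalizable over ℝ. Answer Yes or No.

Characteristic polynomial: p(μ) = μ^3 + 6μ^2 - 15μ - 100 = (μ - 4)(μ + 5)^2.
μ = -5 has algebraic multiplicity 2; rank(M + 5I) = 2, so geometric multiplicity = 1.
Geometric multiplicity < algebraic multiplicity, so M is not diagonalizable.

No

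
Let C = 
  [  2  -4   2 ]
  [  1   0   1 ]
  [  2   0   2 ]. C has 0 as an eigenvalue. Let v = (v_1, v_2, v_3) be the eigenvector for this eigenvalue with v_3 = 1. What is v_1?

C = [[2, -4, 2], [1, 0, 1], [2, 0, 2]].
Solving (C)v = 0 gives the eigenspace spanned by (-1, 0, 1).
With v_3 = 1, v = (-1, 0, 1), so v_1 = -1.

-1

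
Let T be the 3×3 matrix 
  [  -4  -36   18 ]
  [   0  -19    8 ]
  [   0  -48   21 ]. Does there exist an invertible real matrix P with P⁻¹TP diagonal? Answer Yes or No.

Characteristic polynomial: p(r) = r^3 + 2r^2 - 23r - 60 = (r - 5)(r + 3)(r + 4).
All 3 eigenvalues are distinct, so T is diagonalizable.

Yes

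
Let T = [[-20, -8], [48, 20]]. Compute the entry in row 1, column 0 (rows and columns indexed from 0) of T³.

768

Characteristic polynomial: s^2 - 16 = (s - 4)(s + 4), so the eigenvalues are -4, 4.
s=-4: eigenvector (1, -2).
s=4: eigenvector (1, -3).
P = [[1, 1], [-2, -3]], D = diag(-4, 4), P⁻¹ = [[3, 1], [-2, -1]].
T³ = P·diag(-64, 64)·P⁻¹ = [[-320, -128], [768, 320]].
The requested entry is 768.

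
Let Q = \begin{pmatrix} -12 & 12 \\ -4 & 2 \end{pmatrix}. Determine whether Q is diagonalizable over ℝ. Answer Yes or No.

Characteristic polynomial: p(r) = r^2 + 10r + 24 = (r + 4)(r + 6).
All 2 eigenvalues are distinct, so Q is diagonalizable.

Yes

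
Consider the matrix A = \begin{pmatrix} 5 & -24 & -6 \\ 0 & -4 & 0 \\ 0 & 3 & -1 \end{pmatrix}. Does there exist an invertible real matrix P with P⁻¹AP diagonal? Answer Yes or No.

Yes

Characteristic polynomial: p(λ) = λ^3 - 21λ - 20 = (λ - 5)(λ + 1)(λ + 4).
All 3 eigenvalues are distinct, so A is diagonalizable.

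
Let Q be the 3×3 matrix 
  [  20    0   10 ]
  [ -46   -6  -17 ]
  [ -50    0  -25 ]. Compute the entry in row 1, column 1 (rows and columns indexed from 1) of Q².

Characteristic polynomial: μ^3 + 11μ^2 + 30μ = μ(μ + 5)(μ + 6), so the eigenvalues are -6, -5, 0.
μ=-6: eigenvector (0, 1, 0).
μ=0: eigenvector (1, -2, -2).
μ=-5: eigenvector (-2, 7, 5).
P = [[0, 1, -2], [1, -2, 7], [0, -2, 5]], D = diag(-6, 0, -5), P⁻¹ = [[-4, 1, -3], [5, 0, 2], [2, 0, 1]].
Q² = P·diag(36, 0, 25)·P⁻¹ = [[-100, 0, -50], [206, 36, 67], [250, 0, 125]].
The requested entry is -100.

-100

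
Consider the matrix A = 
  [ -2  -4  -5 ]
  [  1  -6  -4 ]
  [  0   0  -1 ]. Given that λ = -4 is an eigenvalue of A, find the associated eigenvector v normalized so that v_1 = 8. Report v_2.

4

A + 4I = [[2, -4, -5], [1, -2, -4], [0, 0, 3]].
Solving (A + 4I)v = 0 gives the eigenspace spanned by (8, 4, 0).
With v_1 = 8, v = (8, 4, 0), so v_2 = 4.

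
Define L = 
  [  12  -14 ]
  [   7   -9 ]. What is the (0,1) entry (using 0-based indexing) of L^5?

Characteristic polynomial: r^2 - 3r - 10 = (r - 5)(r + 2), so the eigenvalues are -2, 5.
r=5: eigenvector (2, 1).
r=-2: eigenvector (1, 1).
P = [[2, 1], [1, 1]], D = diag(5, -2), P⁻¹ = [[1, -1], [-1, 2]].
L⁵ = P·diag(3125, -32)·P⁻¹ = [[6282, -6314], [3157, -3189]].
The requested entry is -6314.

-6314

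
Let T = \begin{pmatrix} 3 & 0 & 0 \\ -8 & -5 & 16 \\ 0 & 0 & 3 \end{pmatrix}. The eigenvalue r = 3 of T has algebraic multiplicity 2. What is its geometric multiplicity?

T − 3I = [[0, 0, 0], [-8, -8, 16], [0, 0, 0]].
This matrix has rank 1, so its null space has dimension 3 − 1 = 2.

2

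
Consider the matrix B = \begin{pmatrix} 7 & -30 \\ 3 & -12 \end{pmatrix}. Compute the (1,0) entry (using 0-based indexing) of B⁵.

Characteristic polynomial: λ^2 + 5λ + 6 = (λ + 2)(λ + 3), so the eigenvalues are -3, -2.
λ=-2: eigenvector (10, 3).
λ=-3: eigenvector (3, 1).
P = [[10, 3], [3, 1]], D = diag(-2, -3), P⁻¹ = [[1, -3], [-3, 10]].
B⁵ = P·diag(-32, -243)·P⁻¹ = [[1867, -6330], [633, -2142]].
The requested entry is 633.

633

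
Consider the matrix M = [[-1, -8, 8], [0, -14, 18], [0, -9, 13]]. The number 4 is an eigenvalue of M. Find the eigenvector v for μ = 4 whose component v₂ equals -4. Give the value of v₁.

M − 4I = [[-5, -8, 8], [0, -18, 18], [0, -9, 9]].
Solving (M − 4I)v = 0 gives the eigenspace spanned by (0, -4, -4).
With v₂ = -4, v = (0, -4, -4), so v₁ = 0.

0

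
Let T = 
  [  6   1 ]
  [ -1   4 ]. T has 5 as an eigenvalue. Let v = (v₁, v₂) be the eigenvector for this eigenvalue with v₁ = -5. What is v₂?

T − 5I = [[1, 1], [-1, -1]].
Solving (T − 5I)v = 0 gives the eigenspace spanned by (-5, 5).
With v₁ = -5, v = (-5, 5), so v₂ = 5.

5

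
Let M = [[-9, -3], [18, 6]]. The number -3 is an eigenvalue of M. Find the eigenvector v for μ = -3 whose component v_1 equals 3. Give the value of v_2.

-6

M + 3I = [[-6, -3], [18, 9]].
Solving (M + 3I)v = 0 gives the eigenspace spanned by (3, -6).
With v_1 = 3, v = (3, -6), so v_2 = -6.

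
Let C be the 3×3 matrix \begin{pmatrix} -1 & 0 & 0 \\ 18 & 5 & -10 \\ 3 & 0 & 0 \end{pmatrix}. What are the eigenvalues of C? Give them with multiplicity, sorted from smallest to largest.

Characteristic polynomial: p(μ) = μ^3 - 4μ^2 - 5μ = μ(μ - 5)(μ + 1).
Roots (with multiplicity): -1, 0, 5.

-1, 0, 5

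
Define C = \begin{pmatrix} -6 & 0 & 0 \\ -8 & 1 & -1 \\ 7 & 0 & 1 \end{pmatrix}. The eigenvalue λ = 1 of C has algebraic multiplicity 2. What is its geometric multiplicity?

C − 1I = [[-7, 0, 0], [-8, 0, -1], [7, 0, 0]].
This matrix has rank 2, so its null space has dimension 3 − 2 = 1.

1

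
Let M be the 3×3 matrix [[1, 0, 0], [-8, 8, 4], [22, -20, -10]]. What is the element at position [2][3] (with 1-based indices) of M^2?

Characteristic polynomial: λ^3 + λ^2 - 2λ = λ(λ - 1)(λ + 2), so the eigenvalues are -2, 0, 1.
λ=1: eigenvector (1, 0, 2).
λ=-2: eigenvector (0, -2, 5).
λ=0: eigenvector (0, 1, -2).
P = [[1, 0, 0], [0, -2, 1], [2, 5, -2]], D = diag(1, -2, 0), P⁻¹ = [[1, 0, 0], [-2, 2, 1], [-4, 5, 2]].
M² = P·diag(1, 4, 0)·P⁻¹ = [[1, 0, 0], [16, -16, -8], [-38, 40, 20]].
The requested entry is -8.

-8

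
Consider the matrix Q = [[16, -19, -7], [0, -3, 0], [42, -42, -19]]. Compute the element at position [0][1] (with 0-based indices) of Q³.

Characteristic polynomial: μ^3 + 6μ^2 - μ - 30 = (μ - 2)(μ + 3)(μ + 5), so the eigenvalues are -5, -3, 2.
μ=2: eigenvector (1, 0, 2).
μ=-3: eigenvector (1, 1, 0).
μ=-5: eigenvector (1, 0, 3).
P = [[1, 1, 1], [0, 1, 0], [2, 0, 3]], D = diag(2, -3, -5), P⁻¹ = [[3, -3, -1], [0, 1, 0], [-2, 2, 1]].
Q³ = P·diag(8, -27, -125)·P⁻¹ = [[274, -301, -133], [0, -27, 0], [798, -798, -391]].
The requested entry is -301.

-301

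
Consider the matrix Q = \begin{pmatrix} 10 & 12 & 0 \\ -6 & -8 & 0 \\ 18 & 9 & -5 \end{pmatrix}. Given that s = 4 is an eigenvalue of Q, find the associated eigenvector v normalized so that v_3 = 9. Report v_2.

Q − 4I = [[6, 12, 0], [-6, -12, 0], [18, 9, -9]].
Solving (Q − 4I)v = 0 gives the eigenspace spanned by (6, -3, 9).
With v_3 = 9, v = (6, -3, 9), so v_2 = -3.

-3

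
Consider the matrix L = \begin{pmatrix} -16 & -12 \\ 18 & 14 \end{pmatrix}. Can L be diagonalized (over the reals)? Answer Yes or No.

Yes

Characteristic polynomial: p(s) = s^2 + 2s - 8 = (s - 2)(s + 4).
All 2 eigenvalues are distinct, so L is diagonalizable.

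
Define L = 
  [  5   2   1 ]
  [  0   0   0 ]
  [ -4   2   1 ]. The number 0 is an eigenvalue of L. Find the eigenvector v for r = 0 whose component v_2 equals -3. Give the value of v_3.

6

L = [[5, 2, 1], [0, 0, 0], [-4, 2, 1]].
Solving (L)v = 0 gives the eigenspace spanned by (0, -3, 6).
With v_2 = -3, v = (0, -3, 6), so v_3 = 6.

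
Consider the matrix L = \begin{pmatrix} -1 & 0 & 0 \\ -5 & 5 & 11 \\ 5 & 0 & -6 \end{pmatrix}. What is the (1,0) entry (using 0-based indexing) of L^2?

35

Characteristic polynomial: s^3 + 2s^2 - 29s - 30 = (s - 5)(s + 1)(s + 6), so the eigenvalues are -6, -1, 5.
s=-1: eigenvector (1, -1, 1).
s=5: eigenvector (0, 1, 0).
s=-6: eigenvector (0, -1, 1).
P = [[1, 0, 0], [-1, 1, -1], [1, 0, 1]], D = diag(-1, 5, -6), P⁻¹ = [[1, 0, 0], [0, 1, 1], [-1, 0, 1]].
L² = P·diag(1, 25, 36)·P⁻¹ = [[1, 0, 0], [35, 25, -11], [-35, 0, 36]].
The requested entry is 35.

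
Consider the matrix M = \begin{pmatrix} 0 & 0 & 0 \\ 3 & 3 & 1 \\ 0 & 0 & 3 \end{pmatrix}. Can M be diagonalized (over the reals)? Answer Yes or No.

No

Characteristic polynomial: p(λ) = λ^3 - 6λ^2 + 9λ = λ(λ - 3)^2.
λ = 3 has algebraic multiplicity 2; rank(M − 3I) = 2, so geometric multiplicity = 1.
Geometric multiplicity < algebraic multiplicity, so M is not diagonalizable.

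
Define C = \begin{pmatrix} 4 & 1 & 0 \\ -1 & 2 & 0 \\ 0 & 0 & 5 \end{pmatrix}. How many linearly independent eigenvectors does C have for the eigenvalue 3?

1

C − 3I = [[1, 1, 0], [-1, -1, 0], [0, 0, 2]].
This matrix has rank 2, so its null space has dimension 3 − 2 = 1.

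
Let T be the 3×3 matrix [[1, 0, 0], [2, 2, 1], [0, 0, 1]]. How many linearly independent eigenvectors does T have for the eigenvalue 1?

T − 1I = [[0, 0, 0], [2, 1, 1], [0, 0, 0]].
This matrix has rank 1, so its null space has dimension 3 − 1 = 2.

2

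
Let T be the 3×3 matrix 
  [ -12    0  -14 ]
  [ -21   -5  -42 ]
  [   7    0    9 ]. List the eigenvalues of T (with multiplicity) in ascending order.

Characteristic polynomial: p(λ) = λ^3 + 8λ^2 + 5λ - 50 = (λ - 2)(λ + 5)^2.
Roots (with multiplicity): -5, -5, 2.

-5, -5, 2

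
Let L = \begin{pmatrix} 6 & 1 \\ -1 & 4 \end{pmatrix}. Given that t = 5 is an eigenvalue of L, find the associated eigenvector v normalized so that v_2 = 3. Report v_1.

-3

L − 5I = [[1, 1], [-1, -1]].
Solving (L − 5I)v = 0 gives the eigenspace spanned by (-3, 3).
With v_2 = 3, v = (-3, 3), so v_1 = -3.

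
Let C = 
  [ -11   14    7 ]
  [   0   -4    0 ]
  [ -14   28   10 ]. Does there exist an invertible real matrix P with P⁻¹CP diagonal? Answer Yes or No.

Characteristic polynomial: p(μ) = μ^3 + 5μ^2 - 8μ - 48 = (μ - 3)(μ + 4)^2.
μ = -4 has algebraic multiplicity 2; rank(C + 4I) = 1, so geometric multiplicity = 2.
Every eigenvalue has geometric = algebraic multiplicity, so C is diagonalizable.

Yes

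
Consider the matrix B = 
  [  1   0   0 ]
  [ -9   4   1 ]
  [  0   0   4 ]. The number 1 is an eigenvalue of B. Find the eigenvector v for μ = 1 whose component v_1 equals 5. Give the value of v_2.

B − 1I = [[0, 0, 0], [-9, 3, 1], [0, 0, 3]].
Solving (B − 1I)v = 0 gives the eigenspace spanned by (5, 15, 0).
With v_1 = 5, v = (5, 15, 0), so v_2 = 15.

15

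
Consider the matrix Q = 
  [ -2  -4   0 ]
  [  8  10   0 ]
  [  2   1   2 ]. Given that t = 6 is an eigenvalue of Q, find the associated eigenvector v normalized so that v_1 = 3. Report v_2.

-6

Q − 6I = [[-8, -4, 0], [8, 4, 0], [2, 1, -4]].
Solving (Q − 6I)v = 0 gives the eigenspace spanned by (3, -6, 0).
With v_1 = 3, v = (3, -6, 0), so v_2 = -6.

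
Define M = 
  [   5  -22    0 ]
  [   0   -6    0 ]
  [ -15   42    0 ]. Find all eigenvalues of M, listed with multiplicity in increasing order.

Characteristic polynomial: p(t) = t^3 + t^2 - 30t = t(t - 5)(t + 6).
Roots (with multiplicity): -6, 0, 5.

-6, 0, 5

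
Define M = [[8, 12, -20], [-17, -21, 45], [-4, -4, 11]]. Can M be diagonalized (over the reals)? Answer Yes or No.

No

Characteristic polynomial: p(μ) = μ^3 + 2μ^2 - 7μ + 4 = (μ - 1)^2(μ + 4).
μ = 1 has algebraic multiplicity 2; rank(M − 1I) = 2, so geometric multiplicity = 1.
Geometric multiplicity < algebraic multiplicity, so M is not diagonalizable.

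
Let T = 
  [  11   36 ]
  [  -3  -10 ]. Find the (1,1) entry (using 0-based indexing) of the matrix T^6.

-188

Characteristic polynomial: μ^2 - μ - 2 = (μ - 2)(μ + 1), so the eigenvalues are -1, 2.
μ=-1: eigenvector (-3, 1).
μ=2: eigenvector (4, -1).
P = [[-3, 4], [1, -1]], D = diag(-1, 2), P⁻¹ = [[1, 4], [1, 3]].
T⁶ = P·diag(1, 64)·P⁻¹ = [[253, 756], [-63, -188]].
The requested entry is -188.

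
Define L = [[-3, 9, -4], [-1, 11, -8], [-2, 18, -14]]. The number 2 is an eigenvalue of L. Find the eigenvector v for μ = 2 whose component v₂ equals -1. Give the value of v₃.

-1

L − 2I = [[-5, 9, -4], [-1, 9, -8], [-2, 18, -16]].
Solving (L − 2I)v = 0 gives the eigenspace spanned by (-1, -1, -1).
With v₂ = -1, v = (-1, -1, -1), so v₃ = -1.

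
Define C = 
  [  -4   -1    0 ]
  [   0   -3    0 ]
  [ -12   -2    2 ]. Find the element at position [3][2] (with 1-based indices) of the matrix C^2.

14

Characteristic polynomial: s^3 + 5s^2 - 2s - 24 = (s - 2)(s + 3)(s + 4), so the eigenvalues are -4, -3, 2.
s=-4: eigenvector (1, 0, 2).
s=2: eigenvector (0, 0, 1).
s=-3: eigenvector (-1, 1, -2).
P = [[1, 0, -1], [0, 0, 1], [2, 1, -2]], D = diag(-4, 2, -3), P⁻¹ = [[1, 1, 0], [-2, 0, 1], [0, 1, 0]].
C² = P·diag(16, 4, 9)·P⁻¹ = [[16, 7, 0], [0, 9, 0], [24, 14, 4]].
The requested entry is 14.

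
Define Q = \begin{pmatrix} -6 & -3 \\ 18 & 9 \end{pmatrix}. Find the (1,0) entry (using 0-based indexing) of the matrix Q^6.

Characteristic polynomial: s^2 - 3s = s(s - 3), so the eigenvalues are 0, 3.
s=0: eigenvector (1, -2).
s=3: eigenvector (1, -3).
P = [[1, 1], [-2, -3]], D = diag(0, 3), P⁻¹ = [[3, 1], [-2, -1]].
Q⁶ = P·diag(0, 729)·P⁻¹ = [[-1458, -729], [4374, 2187]].
The requested entry is 4374.

4374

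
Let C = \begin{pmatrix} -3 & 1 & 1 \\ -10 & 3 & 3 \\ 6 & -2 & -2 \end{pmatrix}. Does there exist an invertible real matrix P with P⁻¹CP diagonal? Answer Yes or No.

Characteristic polynomial: p(s) = s^3 + 2s^2 + s = s(s + 1)^2.
s = -1 has algebraic multiplicity 2; rank(C + 1I) = 2, so geometric multiplicity = 1.
Geometric multiplicity < algebraic multiplicity, so C is not diagonalizable.

No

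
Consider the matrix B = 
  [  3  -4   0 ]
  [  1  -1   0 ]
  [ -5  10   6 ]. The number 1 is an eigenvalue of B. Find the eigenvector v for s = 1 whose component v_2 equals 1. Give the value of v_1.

B − 1I = [[2, -4, 0], [1, -2, 0], [-5, 10, 5]].
Solving (B − 1I)v = 0 gives the eigenspace spanned by (2, 1, 0).
With v_2 = 1, v = (2, 1, 0), so v_1 = 2.

2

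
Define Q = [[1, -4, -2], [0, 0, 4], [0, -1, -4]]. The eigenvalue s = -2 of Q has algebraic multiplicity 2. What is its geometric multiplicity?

Q + 2I = [[3, -4, -2], [0, 2, 4], [0, -1, -2]].
This matrix has rank 2, so its null space has dimension 3 − 2 = 1.

1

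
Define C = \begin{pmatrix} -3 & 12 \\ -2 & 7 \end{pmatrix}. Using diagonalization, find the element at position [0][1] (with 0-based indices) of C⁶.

4368

Characteristic polynomial: r^2 - 4r + 3 = (r - 3)(r - 1), so the eigenvalues are 1, 3.
r=3: eigenvector (2, 1).
r=1: eigenvector (-3, -1).
P = [[2, -3], [1, -1]], D = diag(3, 1), P⁻¹ = [[-1, 3], [-1, 2]].
C⁶ = P·diag(729, 1)·P⁻¹ = [[-1455, 4368], [-728, 2185]].
The requested entry is 4368.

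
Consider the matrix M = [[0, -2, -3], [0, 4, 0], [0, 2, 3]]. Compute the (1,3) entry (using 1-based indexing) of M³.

Characteristic polynomial: μ^3 - 7μ^2 + 12μ = μ(μ - 4)(μ - 3), so the eigenvalues are 0, 3, 4.
μ=0: eigenvector (1, 0, 0).
μ=4: eigenvector (-2, 1, 2).
μ=3: eigenvector (-1, 0, 1).
P = [[1, -2, -1], [0, 1, 0], [0, 2, 1]], D = diag(0, 4, 3), P⁻¹ = [[1, 0, 1], [0, 1, 0], [0, -2, 1]].
M³ = P·diag(0, 64, 27)·P⁻¹ = [[0, -74, -27], [0, 64, 0], [0, 74, 27]].
The requested entry is -27.

-27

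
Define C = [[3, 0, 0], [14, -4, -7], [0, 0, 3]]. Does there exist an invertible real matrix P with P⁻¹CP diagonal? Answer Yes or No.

Yes

Characteristic polynomial: p(λ) = λ^3 - 2λ^2 - 15λ + 36 = (λ - 3)^2(λ + 4).
λ = 3 has algebraic multiplicity 2; rank(C − 3I) = 1, so geometric multiplicity = 2.
Every eigenvalue has geometric = algebraic multiplicity, so C is diagonalizable.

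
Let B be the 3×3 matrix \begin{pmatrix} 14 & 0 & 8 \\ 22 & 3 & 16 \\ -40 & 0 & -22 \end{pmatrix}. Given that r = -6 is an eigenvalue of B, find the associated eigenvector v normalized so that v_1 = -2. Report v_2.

-4

B + 6I = [[20, 0, 8], [22, 9, 16], [-40, 0, -16]].
Solving (B + 6I)v = 0 gives the eigenspace spanned by (-2, -4, 5).
With v_1 = -2, v = (-2, -4, 5), so v_2 = -4.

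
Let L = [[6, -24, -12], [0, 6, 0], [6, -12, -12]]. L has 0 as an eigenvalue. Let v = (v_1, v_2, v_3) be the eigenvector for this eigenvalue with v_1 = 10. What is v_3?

L = [[6, -24, -12], [0, 6, 0], [6, -12, -12]].
Solving (L)v = 0 gives the eigenspace spanned by (10, 0, 5).
With v_1 = 10, v = (10, 0, 5), so v_3 = 5.

5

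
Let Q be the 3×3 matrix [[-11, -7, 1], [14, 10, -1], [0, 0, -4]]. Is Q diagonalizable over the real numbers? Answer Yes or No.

Characteristic polynomial: p(t) = t^3 + 5t^2 - 8t - 48 = (t - 3)(t + 4)^2.
t = -4 has algebraic multiplicity 2; rank(Q + 4I) = 2, so geometric multiplicity = 1.
Geometric multiplicity < algebraic multiplicity, so Q is not diagonalizable.

No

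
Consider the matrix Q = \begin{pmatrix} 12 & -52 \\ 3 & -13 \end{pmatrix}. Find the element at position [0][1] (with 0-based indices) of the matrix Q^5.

Characteristic polynomial: μ^2 + μ = μ(μ + 1), so the eigenvalues are -1, 0.
μ=0: eigenvector (13, 3).
μ=-1: eigenvector (4, 1).
P = [[13, 4], [3, 1]], D = diag(0, -1), P⁻¹ = [[1, -4], [-3, 13]].
Q⁵ = P·diag(0, -1)·P⁻¹ = [[12, -52], [3, -13]].
The requested entry is -52.

-52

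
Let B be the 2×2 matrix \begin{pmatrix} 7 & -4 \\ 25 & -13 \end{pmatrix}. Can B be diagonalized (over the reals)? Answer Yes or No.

No

Characteristic polynomial: p(s) = s^2 + 6s + 9 = (s + 3)^2.
s = -3 has algebraic multiplicity 2; rank(B + 3I) = 1, so geometric multiplicity = 1.
Geometric multiplicity < algebraic multiplicity, so B is not diagonalizable.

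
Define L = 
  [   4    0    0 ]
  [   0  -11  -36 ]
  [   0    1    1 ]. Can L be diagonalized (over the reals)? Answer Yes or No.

Characteristic polynomial: p(μ) = μ^3 + 6μ^2 - 15μ - 100 = (μ - 4)(μ + 5)^2.
μ = -5 has algebraic multiplicity 2; rank(L + 5I) = 2, so geometric multiplicity = 1.
Geometric multiplicity < algebraic multiplicity, so L is not diagonalizable.

No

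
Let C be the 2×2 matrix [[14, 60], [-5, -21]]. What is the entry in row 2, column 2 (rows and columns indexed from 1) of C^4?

Characteristic polynomial: μ^2 + 7μ + 6 = (μ + 1)(μ + 6), so the eigenvalues are -6, -1.
μ=-1: eigenvector (4, -1).
μ=-6: eigenvector (-3, 1).
P = [[4, -3], [-1, 1]], D = diag(-1, -6), P⁻¹ = [[1, 3], [1, 4]].
C⁴ = P·diag(1, 1296)·P⁻¹ = [[-3884, -15540], [1295, 5181]].
The requested entry is 5181.

5181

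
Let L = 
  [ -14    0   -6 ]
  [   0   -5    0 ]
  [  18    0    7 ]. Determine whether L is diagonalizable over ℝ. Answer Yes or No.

Yes

Characteristic polynomial: p(r) = r^3 + 12r^2 + 45r + 50 = (r + 2)(r + 5)^2.
r = -5 has algebraic multiplicity 2; rank(L + 5I) = 1, so geometric multiplicity = 2.
Every eigenvalue has geometric = algebraic multiplicity, so L is diagonalizable.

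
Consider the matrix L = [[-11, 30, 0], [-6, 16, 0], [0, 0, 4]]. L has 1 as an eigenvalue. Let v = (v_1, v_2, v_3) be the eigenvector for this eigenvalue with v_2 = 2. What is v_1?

L − 1I = [[-12, 30, 0], [-6, 15, 0], [0, 0, 3]].
Solving (L − 1I)v = 0 gives the eigenspace spanned by (5, 2, 0).
With v_2 = 2, v = (5, 2, 0), so v_1 = 5.

5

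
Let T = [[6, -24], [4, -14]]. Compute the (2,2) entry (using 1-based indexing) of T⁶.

Characteristic polynomial: r^2 + 8r + 12 = (r + 2)(r + 6), so the eigenvalues are -6, -2.
r=-2: eigenvector (3, 1).
r=-6: eigenvector (-2, -1).
P = [[3, -2], [1, -1]], D = diag(-2, -6), P⁻¹ = [[1, -2], [1, -3]].
T⁶ = P·diag(64, 46656)·P⁻¹ = [[-93120, 279552], [-46592, 139840]].
The requested entry is 139840.

139840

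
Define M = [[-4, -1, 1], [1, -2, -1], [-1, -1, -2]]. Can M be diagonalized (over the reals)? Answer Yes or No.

Yes

Characteristic polynomial: p(s) = s^3 + 8s^2 + 21s + 18 = (s + 2)(s + 3)^2.
s = -3 has algebraic multiplicity 2; rank(M + 3I) = 1, so geometric multiplicity = 2.
Every eigenvalue has geometric = algebraic multiplicity, so M is diagonalizable.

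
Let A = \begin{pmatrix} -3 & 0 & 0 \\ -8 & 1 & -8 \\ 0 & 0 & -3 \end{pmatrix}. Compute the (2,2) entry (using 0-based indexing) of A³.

-27

Characteristic polynomial: t^3 + 5t^2 + 3t - 9 = (t - 1)(t + 3)^2, so the eigenvalues are -3, -3, 1.
t=-3: eigenvector (1, 0, -1).
t=1: eigenvector (0, 1, 0).
t=-3: eigenvector (0, 2, 1).
P = [[1, 0, 0], [0, 1, 2], [-1, 0, 1]], D = diag(-3, 1, -3), P⁻¹ = [[1, 0, 0], [-2, 1, -2], [1, 0, 1]].
A³ = P·diag(-27, 1, -27)·P⁻¹ = [[-27, 0, 0], [-56, 1, -56], [0, 0, -27]].
The requested entry is -27.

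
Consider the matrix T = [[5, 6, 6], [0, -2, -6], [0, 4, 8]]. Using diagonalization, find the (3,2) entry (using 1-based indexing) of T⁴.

480

Characteristic polynomial: s^3 - 11s^2 + 38s - 40 = (s - 5)(s - 4)(s - 2), so the eigenvalues are 2, 4, 5.
s=5: eigenvector (1, 0, 0).
s=4: eigenvector (0, -1, 1).
s=2: eigenvector (-2, 3, -2).
P = [[1, 0, -2], [0, -1, 3], [0, 1, -2]], D = diag(5, 4, 2), P⁻¹ = [[1, 2, 2], [0, 2, 3], [0, 1, 1]].
T⁴ = P·diag(625, 256, 16)·P⁻¹ = [[625, 1218, 1218], [0, -464, -720], [0, 480, 736]].
The requested entry is 480.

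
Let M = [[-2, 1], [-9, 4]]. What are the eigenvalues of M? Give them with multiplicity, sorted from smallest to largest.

Characteristic polynomial: p(r) = r^2 - 2r + 1 = (r - 1)^2.
Roots (with multiplicity): 1, 1.

1, 1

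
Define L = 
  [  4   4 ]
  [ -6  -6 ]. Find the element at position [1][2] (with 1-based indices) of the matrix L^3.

16

Characteristic polynomial: μ^2 + 2μ = μ(μ + 2), so the eigenvalues are -2, 0.
μ=0: eigenvector (1, -1).
μ=-2: eigenvector (-2, 3).
P = [[1, -2], [-1, 3]], D = diag(0, -2), P⁻¹ = [[3, 2], [1, 1]].
L³ = P·diag(0, -8)·P⁻¹ = [[16, 16], [-24, -24]].
The requested entry is 16.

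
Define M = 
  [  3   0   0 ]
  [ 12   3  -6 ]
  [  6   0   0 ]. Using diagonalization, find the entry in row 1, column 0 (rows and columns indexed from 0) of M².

36

Characteristic polynomial: r^3 - 6r^2 + 9r = r(r - 3)^2, so the eigenvalues are 0, 3, 3.
r=3: eigenvector (1, 6, 2).
r=3: eigenvector (0, 1, 0).
r=0: eigenvector (0, 2, 1).
P = [[1, 0, 0], [6, 1, 2], [2, 0, 1]], D = diag(3, 3, 0), P⁻¹ = [[1, 0, 0], [-2, 1, -2], [-2, 0, 1]].
M² = P·diag(9, 9, 0)·P⁻¹ = [[9, 0, 0], [36, 9, -18], [18, 0, 0]].
The requested entry is 36.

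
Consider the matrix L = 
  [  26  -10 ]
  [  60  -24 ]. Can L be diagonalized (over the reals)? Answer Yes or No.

Characteristic polynomial: p(s) = s^2 - 2s - 24 = (s - 6)(s + 4).
All 2 eigenvalues are distinct, so L is diagonalizable.

Yes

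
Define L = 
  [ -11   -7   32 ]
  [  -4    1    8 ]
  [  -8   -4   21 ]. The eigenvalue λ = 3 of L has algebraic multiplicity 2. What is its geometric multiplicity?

1

L − 3I = [[-14, -7, 32], [-4, -2, 8], [-8, -4, 18]].
This matrix has rank 2, so its null space has dimension 3 − 2 = 1.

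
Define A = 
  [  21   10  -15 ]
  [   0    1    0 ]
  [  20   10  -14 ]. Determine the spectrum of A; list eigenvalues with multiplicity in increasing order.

Characteristic polynomial: p(λ) = λ^3 - 8λ^2 + 13λ - 6 = (λ - 6)(λ - 1)^2.
Roots (with multiplicity): 1, 1, 6.

1, 1, 6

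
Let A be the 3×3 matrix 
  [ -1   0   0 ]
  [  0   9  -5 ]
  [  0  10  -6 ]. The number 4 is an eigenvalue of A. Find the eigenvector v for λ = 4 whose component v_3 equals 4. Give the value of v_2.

A − 4I = [[-5, 0, 0], [0, 5, -5], [0, 10, -10]].
Solving (A − 4I)v = 0 gives the eigenspace spanned by (0, 4, 4).
With v_3 = 4, v = (0, 4, 4), so v_2 = 4.

4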